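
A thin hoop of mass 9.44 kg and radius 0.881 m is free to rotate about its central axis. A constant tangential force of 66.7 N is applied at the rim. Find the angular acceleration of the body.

I = MR² = (9.44)(0.881)² = 7.327 kg·m².
τ = F R = (66.7)(0.881) = 58.76 N·m.
From τ = Iα: α = 58.76/7.327 = 8.020 rad/s².

α ≈ 8.02 rad/s²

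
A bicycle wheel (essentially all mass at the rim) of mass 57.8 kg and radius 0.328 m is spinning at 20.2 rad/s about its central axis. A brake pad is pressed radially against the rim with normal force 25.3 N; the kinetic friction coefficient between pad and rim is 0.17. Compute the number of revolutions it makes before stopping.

≈ 143 revolutions

I = MR² = (57.8)(0.328)² = 6.218 kg·m².
Friction force f = μN = (0.17)(25.3) = 4.301 N at the rim; torque magnitude τ = fR = 1.411 N·m, opposing ω.
|α| = τ/I = 1.411/6.218 = 0.2269 rad/s² (deceleration).
ω² = ω₀² − 2|α|θ with ω = 0 ⇒ θ = ω₀²/(2|α|) = 899.3 rad = 143.1 rev.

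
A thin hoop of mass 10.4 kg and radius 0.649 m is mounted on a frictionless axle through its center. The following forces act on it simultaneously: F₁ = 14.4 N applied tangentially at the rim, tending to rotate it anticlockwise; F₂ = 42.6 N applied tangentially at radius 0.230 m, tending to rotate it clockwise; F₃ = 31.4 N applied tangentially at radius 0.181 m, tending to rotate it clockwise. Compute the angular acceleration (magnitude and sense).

I = MR² = (10.4)(0.649)² = 4.380 kg·m².
Taking anticlockwise as positive: τ₁ = +(14.4)(0.649) = +9.346 N·m; τ₂ = −(42.6)(0.230) = −9.798 N·m; τ₃ = −(31.4)(0.181) = −5.683 N·m.
Net torque τ = -6.136 N·m.
α = τ/I = -6.136/4.380 = -1.401 rad/s².

α ≈ 1.40 rad/s², clockwise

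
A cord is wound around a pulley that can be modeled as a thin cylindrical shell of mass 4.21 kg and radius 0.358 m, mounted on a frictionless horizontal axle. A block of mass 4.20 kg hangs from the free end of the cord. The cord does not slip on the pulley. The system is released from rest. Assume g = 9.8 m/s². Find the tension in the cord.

I = MR² = (4.21)(0.358)² = 0.5396 kg·m².
Block: mg − T = ma. Pulley: TR = Iα. No-slip: a = αR, so T = (I/R²)a = 4.210·a.
Then mg = (m + 4.210)a, so a = (4.20)(9.8)/(4.20 + 4.210) = 4.894 m/s².
T = 4.210·a = 20.60 N.

T ≈ 20.6 N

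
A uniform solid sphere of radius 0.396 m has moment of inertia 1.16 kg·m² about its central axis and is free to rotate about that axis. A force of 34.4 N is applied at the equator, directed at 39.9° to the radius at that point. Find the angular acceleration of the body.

α ≈ 7.53 rad/s²

Only the tangential component produces torque: τ = F R sinθ = (34.4)(0.396) sin 39.9° = 8.738 N·m.
Newton's second law for rotation, τ = Iα, gives α = τ/I = 8.738/1.160 = 7.533 rad/s².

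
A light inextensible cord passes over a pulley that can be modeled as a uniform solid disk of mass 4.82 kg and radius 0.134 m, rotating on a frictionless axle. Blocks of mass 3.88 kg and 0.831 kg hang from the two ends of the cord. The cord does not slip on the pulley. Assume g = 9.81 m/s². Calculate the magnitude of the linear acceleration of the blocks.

I = ½MR² = (1/2)(4.82)(0.134)² = 0.04327 kg·m².
Heavier block: m₁g − T₁ = m₁a. Lighter block: T₂ − m₂g = m₂a.
Pulley: (T₁ − T₂)R = Iα = I(a/R), so T₁ − T₂ = (I/R²)a = (1/2)M_p a = 2.410·a.
Adding the three: (m₁ − m₂)g = (m₁ + m₂ + 2.410)a, so a = (3.88 − 0.831)(9.81)/(3.88 + 0.831 + 2.410) = 4.200 m/s².

a ≈ 4.20 m/s²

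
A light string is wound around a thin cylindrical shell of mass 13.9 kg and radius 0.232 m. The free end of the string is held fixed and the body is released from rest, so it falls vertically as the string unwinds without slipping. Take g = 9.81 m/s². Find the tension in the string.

Translation: Mg − T = Ma. Rotation about the center: TR = Iα with I = MR².
With a = αR: T = (I/R²)a = M a, so Mg = (1 + 1.000)Ma.
a = g/(1 + 1.000) = 9.81/2.000 = 4.905 m/s².
T = 1.000·M·a = (1.000)(13.9)(4.905) = 68.18 N.

T ≈ 68.2 N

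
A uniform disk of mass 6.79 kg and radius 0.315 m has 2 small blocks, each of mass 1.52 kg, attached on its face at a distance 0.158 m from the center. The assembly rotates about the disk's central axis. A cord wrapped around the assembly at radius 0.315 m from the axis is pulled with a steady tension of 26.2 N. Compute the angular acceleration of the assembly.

α ≈ 20.0 rad/s²

I_disk = ½MR² = ½(6.79)(0.315)² = 0.3369 kg·m².
I_blocks = 2·m·r² = 2(1.52)(0.158)² = 0.07589 kg·m².
Total I = 0.4128 kg·m².
τ = F r = (26.2)(0.315) = 8.253 N·m.
α = τ/I = 8.253/0.4128 = 19.99 rad/s².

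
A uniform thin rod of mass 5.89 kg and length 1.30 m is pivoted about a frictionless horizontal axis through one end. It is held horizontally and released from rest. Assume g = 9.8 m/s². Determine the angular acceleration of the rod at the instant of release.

α ≈ 11.3 rad/s²

About the pivot, I = (1/3)ML² = (1/3)(5.89)(1.30)² = 3.318 kg·m².
The weight acts at the center, a distance L/2 = 0.6500 m from the pivot; τ = Mg(L/2) = 37.52 N·m.
α = τ/I = 37.52/3.318 = 11.31 rad/s².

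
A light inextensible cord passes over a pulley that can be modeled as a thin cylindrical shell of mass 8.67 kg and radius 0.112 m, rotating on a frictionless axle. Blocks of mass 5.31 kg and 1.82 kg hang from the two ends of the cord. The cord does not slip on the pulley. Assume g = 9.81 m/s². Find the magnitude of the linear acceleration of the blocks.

a ≈ 2.17 m/s²

I = MR² = (8.67)(0.112)² = 0.1088 kg·m².
Heavier block: m₁g − T₁ = m₁a. Lighter block: T₂ − m₂g = m₂a.
Pulley: (T₁ − T₂)R = Iα = I(a/R), so T₁ − T₂ = (I/R²)a = 1·M_p a = 8.670·a.
Adding the three: (m₁ − m₂)g = (m₁ + m₂ + 8.670)a, so a = (5.31 − 1.82)(9.81)/(5.31 + 1.82 + 8.670) = 2.167 m/s².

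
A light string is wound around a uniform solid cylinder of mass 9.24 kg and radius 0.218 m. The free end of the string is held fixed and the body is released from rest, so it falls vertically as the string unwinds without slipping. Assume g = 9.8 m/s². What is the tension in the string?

Translation: Mg − T = Ma. Rotation about the center: TR = Iα with I = ½MR².
With a = αR: T = (I/R²)a = (1/2)M a, so Mg = (1 + 0.5000)Ma.
a = g/(1 + 0.5000) = 9.8/1.500 = 6.533 m/s².
T = 0.5000·M·a = (0.5000)(9.24)(6.533) = 30.18 N.

T ≈ 30.2 N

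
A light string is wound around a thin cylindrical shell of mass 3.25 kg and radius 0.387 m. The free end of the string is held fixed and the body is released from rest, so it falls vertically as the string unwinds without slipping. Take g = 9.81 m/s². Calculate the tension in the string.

Translation: Mg − T = Ma. Rotation about the center: TR = Iα with I = MR².
With a = αR: T = (I/R²)a = M a, so Mg = (1 + 1.000)Ma.
a = g/(1 + 1.000) = 9.81/2.000 = 4.905 m/s².
T = 1.000·M·a = (1.000)(3.25)(4.905) = 15.94 N.

T ≈ 15.9 N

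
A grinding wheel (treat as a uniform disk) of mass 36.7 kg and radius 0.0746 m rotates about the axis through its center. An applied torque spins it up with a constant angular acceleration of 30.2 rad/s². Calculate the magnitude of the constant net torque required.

I = ½MR² = (1/2)(36.7)(0.0746)² = 0.1021 kg·m².
τ = Iα = (0.1021)(30.20) = 3.084 N·m.

τ ≈ 3.08 N·m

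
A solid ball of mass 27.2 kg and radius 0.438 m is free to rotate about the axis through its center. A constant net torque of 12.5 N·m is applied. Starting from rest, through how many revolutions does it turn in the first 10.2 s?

I = (2/5)MR² = (2/5)(27.2)(0.438)² = 2.087 kg·m².
α = τ/I = 12.5/2.087 = 5.989 rad/s².
θ = ½αt² = ½(5.989)(10.2)² = 311.5 rad.
Revolutions = θ/(2π) = 49.58.

≈ 49.6 revolutions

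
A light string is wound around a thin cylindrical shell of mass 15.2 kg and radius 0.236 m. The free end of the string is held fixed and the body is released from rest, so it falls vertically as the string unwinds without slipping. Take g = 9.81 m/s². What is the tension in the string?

T ≈ 74.6 N

Translation: Mg − T = Ma. Rotation about the center: TR = Iα with I = MR².
With a = αR: T = (I/R²)a = M a, so Mg = (1 + 1.000)Ma.
a = g/(1 + 1.000) = 9.81/2.000 = 4.905 m/s².
T = 1.000·M·a = (1.000)(15.2)(4.905) = 74.56 N.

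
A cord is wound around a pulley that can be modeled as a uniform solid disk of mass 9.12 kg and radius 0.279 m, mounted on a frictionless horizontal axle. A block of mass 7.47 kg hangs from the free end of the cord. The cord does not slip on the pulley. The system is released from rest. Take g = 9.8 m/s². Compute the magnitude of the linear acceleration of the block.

I = ½MR² = (1/2)(9.12)(0.279)² = 0.3550 kg·m².
Block: mg − T = ma. Pulley: TR = Iα. No-slip: a = αR, so T = (I/R²)a = 4.560·a.
Then mg = (m + 4.560)a, so a = (7.47)(9.8)/(7.47 + 4.560) = 6.085 m/s².

a ≈ 6.09 m/s²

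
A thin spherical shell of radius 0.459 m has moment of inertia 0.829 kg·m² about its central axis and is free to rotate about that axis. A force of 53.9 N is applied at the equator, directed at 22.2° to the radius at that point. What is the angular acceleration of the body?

α ≈ 11.3 rad/s²

Only the tangential component produces torque: τ = F R sinθ = (53.9)(0.459) sin 22.2° = 9.348 N·m.
Newton's second law for rotation, τ = Iα, gives α = τ/I = 9.348/0.8290 = 11.28 rad/s².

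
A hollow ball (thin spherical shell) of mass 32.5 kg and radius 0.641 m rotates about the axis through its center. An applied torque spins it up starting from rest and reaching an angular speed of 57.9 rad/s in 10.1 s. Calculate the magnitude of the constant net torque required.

τ ≈ 51.0 N·m

I = (2/3)MR² = (2/3)(32.5)(0.641)² = 8.902 kg·m².
α = Δω/Δt = (57.9 − 0)/10.1 = 5.733 rad/s².
τ = Iα = (8.902)(5.733) = 51.03 N·m.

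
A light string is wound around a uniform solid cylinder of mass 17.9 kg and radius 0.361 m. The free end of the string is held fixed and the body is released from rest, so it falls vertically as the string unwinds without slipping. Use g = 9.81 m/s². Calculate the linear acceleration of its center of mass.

a ≈ 6.54 m/s²

Translation: Mg − T = Ma. Rotation about the center: TR = Iα with I = ½MR².
With a = αR: T = (I/R²)a = (1/2)M a, so Mg = (1 + 0.5000)Ma.
a = g/(1 + 0.5000) = 9.81/1.500 = 6.540 m/s².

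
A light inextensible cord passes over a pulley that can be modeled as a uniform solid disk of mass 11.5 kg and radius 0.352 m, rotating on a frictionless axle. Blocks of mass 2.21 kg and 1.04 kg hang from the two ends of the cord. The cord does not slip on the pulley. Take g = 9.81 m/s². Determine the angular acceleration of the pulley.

I = ½MR² = (1/2)(11.5)(0.352)² = 0.7124 kg·m².
Heavier block: m₁g − T₁ = m₁a. Lighter block: T₂ − m₂g = m₂a.
Pulley: (T₁ − T₂)R = Iα = I(a/R), so T₁ − T₂ = (I/R²)a = (1/2)M_p a = 5.750·a.
Adding the three: (m₁ − m₂)g = (m₁ + m₂ + 5.750)a, so a = (2.21 − 1.04)(9.81)/(2.21 + 1.04 + 5.750) = 1.275 m/s².
α = a/R = 1.275/0.352 = 3.623 rad/s².

α ≈ 3.62 rad/s²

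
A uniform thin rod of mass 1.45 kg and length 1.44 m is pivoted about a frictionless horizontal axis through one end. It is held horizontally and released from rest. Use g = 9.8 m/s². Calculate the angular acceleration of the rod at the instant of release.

About the pivot, I = (1/3)ML² = (1/3)(1.45)(1.44)² = 1.002 kg·m².
The weight acts at the center, a distance L/2 = 0.7200 m from the pivot; τ = Mg(L/2) = 10.23 N·m.
α = τ/I = 10.23/1.002 = 10.21 rad/s².
(Equivalently α = (3g/(2L)) = 10.21 rad/s².)

α ≈ 10.2 rad/s²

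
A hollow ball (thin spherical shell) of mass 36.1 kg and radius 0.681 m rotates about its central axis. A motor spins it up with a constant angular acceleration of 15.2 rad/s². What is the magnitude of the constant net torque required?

I = (2/3)MR² = (2/3)(36.1)(0.681)² = 11.16 kg·m².
τ = Iα = (11.16)(15.20) = 169.6 N·m.

τ ≈ 170 N·m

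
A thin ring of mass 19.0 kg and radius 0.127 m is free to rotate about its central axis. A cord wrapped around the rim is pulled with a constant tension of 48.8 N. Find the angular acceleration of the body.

α ≈ 20.2 rad/s²

I = MR² = (19.0)(0.127)² = 0.3065 kg·m².
τ = F R = (48.8)(0.127) = 6.198 N·m.
From τ = Iα: α = 6.198/0.3065 = 20.22 rad/s².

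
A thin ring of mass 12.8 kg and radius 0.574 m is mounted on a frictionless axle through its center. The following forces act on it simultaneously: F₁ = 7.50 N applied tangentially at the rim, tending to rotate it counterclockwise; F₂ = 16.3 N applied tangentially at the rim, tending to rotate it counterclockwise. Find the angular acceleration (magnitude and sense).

I = MR² = (12.8)(0.574)² = 4.217 kg·m².
Taking counterclockwise as positive: τ₁ = +(7.50)(0.574) = +4.305 N·m; τ₂ = +(16.3)(0.574) = +9.356 N·m.
Net torque τ = 13.66 N·m.
α = τ/I = 13.66/4.217 = 3.239 rad/s².

α ≈ 3.24 rad/s², counterclockwise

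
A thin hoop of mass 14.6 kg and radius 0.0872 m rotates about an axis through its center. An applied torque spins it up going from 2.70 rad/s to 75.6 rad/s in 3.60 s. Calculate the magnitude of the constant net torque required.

I = MR² = (14.6)(0.0872)² = 0.1110 kg·m².
α = Δω/Δt = (75.6 − 2.70)/3.60 = 20.25 rad/s².
τ = Iα = (0.1110)(20.25) = 2.248 N·m.

τ ≈ 2.25 N·m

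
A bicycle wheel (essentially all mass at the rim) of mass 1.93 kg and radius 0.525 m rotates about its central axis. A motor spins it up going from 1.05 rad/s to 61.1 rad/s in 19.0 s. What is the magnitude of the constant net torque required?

τ ≈ 1.68 N·m

I = MR² = (1.93)(0.525)² = 0.5320 kg·m².
α = Δω/Δt = (61.1 − 1.05)/19.0 = 3.161 rad/s².
τ = Iα = (0.5320)(3.161) = 1.681 N·m.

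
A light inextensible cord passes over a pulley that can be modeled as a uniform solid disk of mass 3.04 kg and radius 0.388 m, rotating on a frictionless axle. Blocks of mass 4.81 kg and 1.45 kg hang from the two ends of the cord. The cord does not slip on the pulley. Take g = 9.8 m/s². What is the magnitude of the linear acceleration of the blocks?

a ≈ 4.23 m/s²

I = ½MR² = (1/2)(3.04)(0.388)² = 0.2288 kg·m².
Heavier block: m₁g − T₁ = m₁a. Lighter block: T₂ − m₂g = m₂a.
Pulley: (T₁ − T₂)R = Iα = I(a/R), so T₁ − T₂ = (I/R²)a = (1/2)M_p a = 1.520·a.
Adding the three: (m₁ − m₂)g = (m₁ + m₂ + 1.520)a, so a = (4.81 − 1.45)(9.8)/(4.81 + 1.45 + 1.520) = 4.232 m/s².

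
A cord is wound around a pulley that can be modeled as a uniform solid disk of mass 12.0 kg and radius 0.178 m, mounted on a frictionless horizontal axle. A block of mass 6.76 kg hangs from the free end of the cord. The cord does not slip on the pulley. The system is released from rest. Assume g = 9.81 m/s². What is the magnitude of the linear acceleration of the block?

a ≈ 5.20 m/s²

I = ½MR² = (1/2)(12.0)(0.178)² = 0.1901 kg·m².
Block: mg − T = ma. Pulley: TR = Iα. No-slip: a = αR, so T = (I/R²)a = 6.000·a.
Then mg = (m + 6.000)a, so a = (6.76)(9.81)/(6.76 + 6.000) = 5.197 m/s².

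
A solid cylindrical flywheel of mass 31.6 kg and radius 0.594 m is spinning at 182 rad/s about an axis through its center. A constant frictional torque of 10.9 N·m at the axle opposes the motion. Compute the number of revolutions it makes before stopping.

I = ½MR² = (1/2)(31.6)(0.594)² = 5.575 kg·m².
The net torque has magnitude 10.9 N·m, opposing ω.
|α| = τ/I = 10.90/5.575 = 1.955 rad/s² (deceleration).
ω² = ω₀² − 2|α|θ with ω = 0 ⇒ θ = ω₀²/(2|α|) = 8471 rad = 1348 rev.

≈ 1350 revolutions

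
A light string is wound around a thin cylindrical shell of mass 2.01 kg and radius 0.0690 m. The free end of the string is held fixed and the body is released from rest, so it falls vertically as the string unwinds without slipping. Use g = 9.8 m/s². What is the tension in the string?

T ≈ 9.85 N

Translation: Mg − T = Ma. Rotation about the center: TR = Iα with I = MR².
With a = αR: T = (I/R²)a = M a, so Mg = (1 + 1.000)Ma.
a = g/(1 + 1.000) = 9.8/2.000 = 4.900 m/s².
T = 1.000·M·a = (1.000)(2.01)(4.900) = 9.849 N.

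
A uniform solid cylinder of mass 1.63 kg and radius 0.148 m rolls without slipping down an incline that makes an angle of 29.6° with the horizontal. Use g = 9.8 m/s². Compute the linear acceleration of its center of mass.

Translation along the incline: Mg sinθ − f = Ma.
Rotation about the center: fR = Iα with I = ½MR². No-slip gives a = αR, so f = (I/R²)a = (1/2)M a.
Substituting: Mg sinθ = (1 + 0.5000)Ma, so a = g sinθ/(1 + 0.5000) = (9.8) sin 29.6° / 1.500 = 3.227 m/s².

a ≈ 3.23 m/s²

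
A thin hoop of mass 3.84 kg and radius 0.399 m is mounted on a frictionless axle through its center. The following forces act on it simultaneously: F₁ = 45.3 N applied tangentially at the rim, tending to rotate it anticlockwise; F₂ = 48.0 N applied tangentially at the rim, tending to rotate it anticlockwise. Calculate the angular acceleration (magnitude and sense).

I = MR² = (3.84)(0.399)² = 0.6113 kg·m².
Taking anticlockwise as positive: τ₁ = +(45.3)(0.399) = +18.07 N·m; τ₂ = +(48.0)(0.399) = +19.15 N·m.
Net torque τ = 37.23 N·m.
α = τ/I = 37.23/0.6113 = 60.89 rad/s².

α ≈ 60.9 rad/s², anticlockwise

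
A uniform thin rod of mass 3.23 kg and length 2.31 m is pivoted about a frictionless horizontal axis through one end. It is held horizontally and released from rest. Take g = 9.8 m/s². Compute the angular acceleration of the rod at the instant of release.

About the pivot, I = (1/3)ML² = (1/3)(3.23)(2.31)² = 5.745 kg·m².
The weight acts at the center, a distance L/2 = 1.155 m from the pivot; τ = Mg(L/2) = 36.56 N·m.
α = τ/I = 36.56/5.745 = 6.364 rad/s².
(Equivalently α = (3g/(2L)) = 6.364 rad/s².)

α ≈ 6.36 rad/s²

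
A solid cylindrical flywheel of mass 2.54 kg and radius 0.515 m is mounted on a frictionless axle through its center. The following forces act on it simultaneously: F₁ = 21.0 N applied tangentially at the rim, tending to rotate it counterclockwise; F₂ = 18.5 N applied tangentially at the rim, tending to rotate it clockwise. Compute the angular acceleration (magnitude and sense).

I = ½MR² = (1/2)(2.54)(0.515)² = 0.3368 kg·m².
Taking counterclockwise as positive: τ₁ = +(21.0)(0.515) = +10.81 N·m; τ₂ = −(18.5)(0.515) = −9.527 N·m.
Net torque τ = 1.287 N·m.
α = τ/I = 1.287/0.3368 = 3.822 rad/s².

α ≈ 3.82 rad/s², counterclockwise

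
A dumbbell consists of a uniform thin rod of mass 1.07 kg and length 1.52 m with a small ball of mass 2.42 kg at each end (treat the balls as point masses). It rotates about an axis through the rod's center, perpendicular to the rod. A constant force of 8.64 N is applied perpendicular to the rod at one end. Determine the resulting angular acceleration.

I_rod = (1/12)ML² = (1/12)(1.07)(1.52)² = 0.2060 kg·m².
I_balls = 2·m·(L/2)² = 2(2.42)(0.7600)² = 2.796 kg·m².
Total I = 3.002 kg·m².
τ = F·(L/2) = (8.64)(0.760) = 6.566 N·m.
α = τ/I = 6.566/3.002 = 2.188 rad/s².

α ≈ 2.19 rad/s²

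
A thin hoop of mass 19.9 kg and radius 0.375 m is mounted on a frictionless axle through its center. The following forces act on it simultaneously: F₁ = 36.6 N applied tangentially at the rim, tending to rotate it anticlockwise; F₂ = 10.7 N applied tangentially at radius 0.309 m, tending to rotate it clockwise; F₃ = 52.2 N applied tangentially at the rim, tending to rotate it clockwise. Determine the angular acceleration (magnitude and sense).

α ≈ 3.27 rad/s², clockwise

I = MR² = (19.9)(0.375)² = 2.798 kg·m².
Taking anticlockwise as positive: τ₁ = +(36.6)(0.375) = +13.73 N·m; τ₂ = −(10.7)(0.309) = −3.306 N·m; τ₃ = −(52.2)(0.375) = −19.58 N·m.
Net torque τ = -9.156 N·m.
α = τ/I = -9.156/2.798 = -3.272 rad/s².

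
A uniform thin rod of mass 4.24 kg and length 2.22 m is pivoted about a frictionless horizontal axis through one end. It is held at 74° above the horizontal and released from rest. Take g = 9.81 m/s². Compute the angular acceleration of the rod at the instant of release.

α ≈ 1.83 rad/s²

About the pivot, I = (1/3)ML² = (1/3)(4.24)(2.22)² = 6.965 kg·m².
The weight acts at the center, a distance L/2 = 1.110 m from the pivot; τ = Mg(L/2) cos 74° = 12.73 N·m.
α = τ/I = 12.73/6.965 = 1.827 rad/s².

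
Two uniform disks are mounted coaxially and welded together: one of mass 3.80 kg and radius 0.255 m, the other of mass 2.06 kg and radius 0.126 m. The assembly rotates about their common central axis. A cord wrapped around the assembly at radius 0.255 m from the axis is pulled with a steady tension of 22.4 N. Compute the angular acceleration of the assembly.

I = ½M₁R₁² + ½M₂R₂² = ½(3.80)(0.255)² + ½(2.06)(0.126)² = 0.1399 kg·m².
τ = F r = (22.4)(0.255) = 5.712 N·m.
α = τ/I = 5.712/0.1399 = 40.83 rad/s².

α ≈ 40.8 rad/s²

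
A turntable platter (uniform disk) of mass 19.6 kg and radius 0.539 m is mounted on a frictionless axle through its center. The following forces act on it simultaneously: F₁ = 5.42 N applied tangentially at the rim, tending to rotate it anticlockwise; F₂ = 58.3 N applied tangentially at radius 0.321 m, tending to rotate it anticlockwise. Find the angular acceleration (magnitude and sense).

α ≈ 7.60 rad/s², anticlockwise

I = ½MR² = (1/2)(19.6)(0.539)² = 2.847 kg·m².
Taking anticlockwise as positive: τ₁ = +(5.42)(0.539) = +2.921 N·m; τ₂ = +(58.3)(0.321) = +18.71 N·m.
Net torque τ = 21.64 N·m.
α = τ/I = 21.64/2.847 = 7.599 rad/s².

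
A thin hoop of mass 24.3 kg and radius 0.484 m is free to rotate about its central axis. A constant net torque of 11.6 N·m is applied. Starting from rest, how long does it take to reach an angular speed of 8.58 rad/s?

I = MR² = (24.3)(0.484)² = 5.692 kg·m².
α = τ/I = 11.6/5.692 = 2.038 rad/s².
ω = αt ⇒ t = ω/α = 8.58/2.038 = 4.210 s.

t ≈ 4.21 s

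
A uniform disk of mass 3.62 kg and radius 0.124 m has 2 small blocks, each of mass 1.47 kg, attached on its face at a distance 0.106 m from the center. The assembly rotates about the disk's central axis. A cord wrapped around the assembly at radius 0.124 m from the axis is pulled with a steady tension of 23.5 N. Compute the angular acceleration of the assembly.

α ≈ 47.9 rad/s²

I_disk = ½MR² = ½(3.62)(0.124)² = 0.02783 kg·m².
I_blocks = 2·m·r² = 2(1.47)(0.106)² = 0.03303 kg·m².
Total I = 0.06086 kg·m².
τ = F r = (23.5)(0.124) = 2.914 N·m.
α = τ/I = 2.914/0.06086 = 47.88 rad/s².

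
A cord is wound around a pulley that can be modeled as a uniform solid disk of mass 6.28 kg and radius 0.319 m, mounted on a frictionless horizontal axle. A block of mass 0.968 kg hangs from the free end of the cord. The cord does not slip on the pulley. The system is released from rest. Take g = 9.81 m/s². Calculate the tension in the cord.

T ≈ 7.26 N

I = ½MR² = (1/2)(6.28)(0.319)² = 0.3195 kg·m².
Block: mg − T = ma. Pulley: TR = Iα. No-slip: a = αR, so T = (I/R²)a = 3.140·a.
Then mg = (m + 3.140)a, so a = (0.968)(9.81)/(0.968 + 3.140) = 2.312 m/s².
T = 3.140·a = 7.258 N.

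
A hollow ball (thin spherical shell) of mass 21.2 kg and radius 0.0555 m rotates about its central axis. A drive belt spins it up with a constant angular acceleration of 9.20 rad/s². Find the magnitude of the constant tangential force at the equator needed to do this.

I = (2/3)MR² = (2/3)(21.2)(0.0555)² = 0.04353 kg·m².
The required torque is τ = Iα = (0.04353)(9.200) = 0.4005 N·m.
A tangential force at the equator gives τ = FR, so F = τ/R = 0.4005/0.0555 = 7.216 N.

F ≈ 7.22 N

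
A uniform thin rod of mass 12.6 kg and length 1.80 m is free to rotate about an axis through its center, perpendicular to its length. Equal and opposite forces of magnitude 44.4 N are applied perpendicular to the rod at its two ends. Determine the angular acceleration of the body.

α ≈ 23.5 rad/s²

I = (1/12)ML² = (1/12)(12.6)(1.80)² = 3.402 kg·m².
The couple gives τ = F·(L/2) + F·(L/2) = F L = (44.4)(1.80) = 79.92 N·m.
Newton's second law for rotation, τ = Iα, gives α = τ/I = 79.92/3.402 = 23.49 rad/s².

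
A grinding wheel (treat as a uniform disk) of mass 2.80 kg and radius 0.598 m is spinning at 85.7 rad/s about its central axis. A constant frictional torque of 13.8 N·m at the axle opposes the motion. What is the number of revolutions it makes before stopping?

I = ½MR² = (1/2)(2.80)(0.598)² = 0.5006 kg·m².
The net torque has magnitude 13.8 N·m, opposing ω.
|α| = τ/I = 13.80/0.5006 = 27.56 rad/s² (deceleration).
ω² = ω₀² − 2|α|θ with ω = 0 ⇒ θ = ω₀²/(2|α|) = 133.2 rad = 21.20 rev.

≈ 21.2 revolutions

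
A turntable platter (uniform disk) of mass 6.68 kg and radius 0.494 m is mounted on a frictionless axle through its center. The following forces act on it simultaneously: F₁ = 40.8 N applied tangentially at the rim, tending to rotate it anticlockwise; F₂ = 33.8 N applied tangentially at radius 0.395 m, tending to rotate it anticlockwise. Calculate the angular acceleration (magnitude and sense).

I = ½MR² = (1/2)(6.68)(0.494)² = 0.8151 kg·m².
Taking anticlockwise as positive: τ₁ = +(40.8)(0.494) = +20.16 N·m; τ₂ = +(33.8)(0.395) = +13.35 N·m.
Net torque τ = 33.51 N·m.
α = τ/I = 33.51/0.8151 = 41.11 rad/s².

α ≈ 41.1 rad/s², anticlockwise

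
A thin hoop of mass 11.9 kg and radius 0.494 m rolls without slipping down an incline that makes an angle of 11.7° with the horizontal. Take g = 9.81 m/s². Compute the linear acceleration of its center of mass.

a ≈ 0.995 m/s²

Translation along the incline: Mg sinθ − f = Ma.
Rotation about the center: fR = Iα with I = MR². No-slip gives a = αR, so f = (I/R²)a = M a.
Substituting: Mg sinθ = (1 + 1.000)Ma, so a = g sinθ/(1 + 1.000) = (9.81) sin 11.7° / 2.000 = 0.9947 m/s².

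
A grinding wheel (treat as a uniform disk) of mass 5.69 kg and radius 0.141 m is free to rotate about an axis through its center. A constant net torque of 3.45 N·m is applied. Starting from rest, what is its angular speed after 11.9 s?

ω ≈ 726 rad/s

I = ½MR² = (1/2)(5.69)(0.141)² = 0.05656 kg·m².
α = τ/I = 3.45/0.05656 = 61.00 rad/s².
ω = ω₀ + αt = 0 + (61.00)(11.9) = 725.8 rad/s.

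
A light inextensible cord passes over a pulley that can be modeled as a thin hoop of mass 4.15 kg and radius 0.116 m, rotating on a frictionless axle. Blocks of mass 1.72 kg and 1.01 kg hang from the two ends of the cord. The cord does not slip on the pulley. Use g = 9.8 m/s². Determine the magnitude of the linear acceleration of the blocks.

a ≈ 1.01 m/s²

I = MR² = (4.15)(0.116)² = 0.05584 kg·m².
Heavier block: m₁g − T₁ = m₁a. Lighter block: T₂ − m₂g = m₂a.
Pulley: (T₁ − T₂)R = Iα = I(a/R), so T₁ − T₂ = (I/R²)a = 1·M_p a = 4.150·a.
Adding the three: (m₁ − m₂)g = (m₁ + m₂ + 4.150)a, so a = (1.72 − 1.01)(9.8)/(1.72 + 1.01 + 4.150) = 1.011 m/s².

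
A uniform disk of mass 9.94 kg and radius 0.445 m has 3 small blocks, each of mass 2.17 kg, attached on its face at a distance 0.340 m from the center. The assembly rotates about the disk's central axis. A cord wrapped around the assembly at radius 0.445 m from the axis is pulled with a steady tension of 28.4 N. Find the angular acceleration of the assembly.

I_disk = ½MR² = ½(9.94)(0.445)² = 0.9842 kg·m².
I_blocks = 3·m·r² = 3(2.17)(0.340)² = 0.7526 kg·m².
Total I = 1.737 kg·m².
τ = F r = (28.4)(0.445) = 12.64 N·m.
α = τ/I = 12.64/1.737 = 7.277 rad/s².

α ≈ 7.28 rad/s²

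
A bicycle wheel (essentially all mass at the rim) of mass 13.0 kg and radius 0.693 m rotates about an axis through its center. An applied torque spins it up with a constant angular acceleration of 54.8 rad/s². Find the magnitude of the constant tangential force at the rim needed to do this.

I = MR² = (13.0)(0.693)² = 6.243 kg·m².
The required torque is τ = Iα = (6.243)(54.80) = 342.1 N·m.
A tangential force at the rim gives τ = FR, so F = τ/R = 342.1/0.693 = 493.7 N.

F ≈ 494 N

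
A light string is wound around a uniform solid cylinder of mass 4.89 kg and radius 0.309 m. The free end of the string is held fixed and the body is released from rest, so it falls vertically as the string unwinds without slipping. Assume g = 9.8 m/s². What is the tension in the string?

Translation: Mg − T = Ma. Rotation about the center: TR = Iα with I = ½MR².
With a = αR: T = (I/R²)a = (1/2)M a, so Mg = (1 + 0.5000)Ma.
a = g/(1 + 0.5000) = 9.8/1.500 = 6.533 m/s².
T = 0.5000·M·a = (0.5000)(4.89)(6.533) = 15.97 N.

T ≈ 16.0 N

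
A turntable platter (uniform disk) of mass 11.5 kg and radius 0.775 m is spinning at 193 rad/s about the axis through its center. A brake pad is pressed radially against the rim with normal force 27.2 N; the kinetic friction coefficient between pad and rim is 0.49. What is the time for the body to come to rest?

I = ½MR² = (1/2)(11.5)(0.775)² = 3.454 kg·m².
Friction force f = μN = (0.49)(27.2) = 13.33 N at the rim; torque magnitude τ = fR = 10.33 N·m, opposing ω.
|α| = τ/I = 10.33/3.454 = 2.991 rad/s² (deceleration).
0 = ω₀ − |α|t ⇒ t = ω₀/|α| = 193/2.991 = 64.53 s.

t ≈ 64.5 s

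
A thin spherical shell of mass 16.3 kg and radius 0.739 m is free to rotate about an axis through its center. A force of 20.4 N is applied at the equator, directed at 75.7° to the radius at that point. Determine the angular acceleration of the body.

I = (2/3)MR² = (2/3)(16.3)(0.739)² = 5.935 kg·m².
Only the tangential component produces torque: τ = F R sinθ = (20.4)(0.739) sin 75.7° = 14.61 N·m.
From τ = Iα: α = 14.61/5.935 = 2.462 rad/s².

α ≈ 2.46 rad/s²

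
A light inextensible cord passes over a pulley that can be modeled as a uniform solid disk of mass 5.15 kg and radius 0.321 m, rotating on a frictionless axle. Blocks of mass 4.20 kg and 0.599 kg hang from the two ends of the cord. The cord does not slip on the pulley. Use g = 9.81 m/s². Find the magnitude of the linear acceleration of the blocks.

I = ½MR² = (1/2)(5.15)(0.321)² = 0.2653 kg·m².
Heavier block: m₁g − T₁ = m₁a. Lighter block: T₂ − m₂g = m₂a.
Pulley: (T₁ − T₂)R = Iα = I(a/R), so T₁ − T₂ = (I/R²)a = (1/2)M_p a = 2.575·a.
Adding the three: (m₁ − m₂)g = (m₁ + m₂ + 2.575)a, so a = (4.20 − 0.599)(9.81)/(4.20 + 0.599 + 2.575) = 4.791 m/s².

a ≈ 4.79 m/s²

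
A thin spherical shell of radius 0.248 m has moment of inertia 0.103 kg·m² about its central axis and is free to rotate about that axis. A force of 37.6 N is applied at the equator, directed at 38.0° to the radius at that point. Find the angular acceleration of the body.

α ≈ 55.7 rad/s²

Only the tangential component produces torque: τ = F R sinθ = (37.6)(0.248) sin 38.0° = 5.741 N·m.
Newton's second law for rotation, τ = Iα, gives α = τ/I = 5.741/0.1030 = 55.74 rad/s².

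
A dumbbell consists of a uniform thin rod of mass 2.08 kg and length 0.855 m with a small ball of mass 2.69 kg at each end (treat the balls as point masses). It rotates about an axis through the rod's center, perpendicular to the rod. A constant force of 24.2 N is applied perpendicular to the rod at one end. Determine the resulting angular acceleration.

α ≈ 9.32 rad/s²

I_rod = (1/12)ML² = (1/12)(2.08)(0.855)² = 0.1267 kg·m².
I_balls = 2·m·(L/2)² = 2(2.69)(0.4275)² = 0.9832 kg·m².
Total I = 1.110 kg·m².
τ = F·(L/2) = (24.2)(0.427) = 10.35 N·m.
α = τ/I = 10.35/1.110 = 9.321 rad/s².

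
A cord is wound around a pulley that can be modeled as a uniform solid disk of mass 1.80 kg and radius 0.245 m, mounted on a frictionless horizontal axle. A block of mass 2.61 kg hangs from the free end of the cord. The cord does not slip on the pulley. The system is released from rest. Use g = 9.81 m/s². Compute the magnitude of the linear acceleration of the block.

a ≈ 7.29 m/s²

I = ½MR² = (1/2)(1.80)(0.245)² = 0.05402 kg·m².
Block: mg − T = ma. Pulley: TR = Iα. No-slip: a = αR, so T = (I/R²)a = 0.9000·a.
Then mg = (m + 0.9000)a, so a = (2.61)(9.81)/(2.61 + 0.9000) = 7.295 m/s².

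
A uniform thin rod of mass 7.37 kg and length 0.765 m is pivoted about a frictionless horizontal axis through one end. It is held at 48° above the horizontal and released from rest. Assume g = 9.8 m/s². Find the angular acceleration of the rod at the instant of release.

About the pivot, I = (1/3)ML² = (1/3)(7.37)(0.765)² = 1.438 kg·m².
The weight acts at the center, a distance L/2 = 0.3825 m from the pivot; τ = Mg(L/2) cos 48° = 18.49 N·m.
α = τ/I = 18.49/1.438 = 12.86 rad/s².

α ≈ 12.9 rad/s²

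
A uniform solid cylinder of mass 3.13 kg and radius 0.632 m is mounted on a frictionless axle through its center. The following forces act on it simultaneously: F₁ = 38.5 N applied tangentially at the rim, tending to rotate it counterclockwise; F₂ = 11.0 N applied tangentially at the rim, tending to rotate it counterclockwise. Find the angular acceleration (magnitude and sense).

α ≈ 50.0 rad/s², counterclockwise

I = ½MR² = (1/2)(3.13)(0.632)² = 0.6251 kg·m².
Taking counterclockwise as positive: τ₁ = +(38.5)(0.632) = +24.33 N·m; τ₂ = +(11.0)(0.632) = +6.952 N·m.
Net torque τ = 31.28 N·m.
α = τ/I = 31.28/0.6251 = 50.05 rad/s².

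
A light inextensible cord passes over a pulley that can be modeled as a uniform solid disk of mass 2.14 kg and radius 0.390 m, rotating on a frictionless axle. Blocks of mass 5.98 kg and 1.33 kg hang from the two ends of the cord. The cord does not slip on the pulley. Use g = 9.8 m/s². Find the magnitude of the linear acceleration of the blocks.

I = ½MR² = (1/2)(2.14)(0.390)² = 0.1627 kg·m².
Heavier block: m₁g − T₁ = m₁a. Lighter block: T₂ − m₂g = m₂a.
Pulley: (T₁ − T₂)R = Iα = I(a/R), so T₁ − T₂ = (I/R²)a = (1/2)M_p a = 1.070·a.
Adding the three: (m₁ − m₂)g = (m₁ + m₂ + 1.070)a, so a = (5.98 − 1.33)(9.8)/(5.98 + 1.33 + 1.070) = 5.438 m/s².

a ≈ 5.44 m/s²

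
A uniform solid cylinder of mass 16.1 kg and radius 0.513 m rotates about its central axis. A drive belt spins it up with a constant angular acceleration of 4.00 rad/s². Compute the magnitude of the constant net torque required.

τ ≈ 8.47 N·m

I = ½MR² = (1/2)(16.1)(0.513)² = 2.119 kg·m².
τ = Iα = (2.119)(4.000) = 8.474 N·m.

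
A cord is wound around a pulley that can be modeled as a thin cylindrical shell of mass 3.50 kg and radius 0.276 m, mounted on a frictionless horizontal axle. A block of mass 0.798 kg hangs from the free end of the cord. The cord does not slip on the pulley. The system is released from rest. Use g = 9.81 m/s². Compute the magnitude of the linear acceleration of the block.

I = MR² = (3.50)(0.276)² = 0.2666 kg·m².
Block: mg − T = ma. Pulley: TR = Iα. No-slip: a = αR, so T = (I/R²)a = 3.500·a.
Then mg = (m + 3.500)a, so a = (0.798)(9.81)/(0.798 + 3.500) = 1.821 m/s².

a ≈ 1.82 m/s²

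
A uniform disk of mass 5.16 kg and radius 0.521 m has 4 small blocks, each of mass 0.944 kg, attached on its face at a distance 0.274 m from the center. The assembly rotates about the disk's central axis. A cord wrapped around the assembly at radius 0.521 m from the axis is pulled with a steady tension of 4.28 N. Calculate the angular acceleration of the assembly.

α ≈ 2.27 rad/s²

I_disk = ½MR² = ½(5.16)(0.521)² = 0.7003 kg·m².
I_blocks = 4·m·r² = 4(0.944)(0.274)² = 0.2835 kg·m².
Total I = 0.9838 kg·m².
τ = F r = (4.28)(0.521) = 2.230 N·m.
α = τ/I = 2.230/0.9838 = 2.267 rad/s².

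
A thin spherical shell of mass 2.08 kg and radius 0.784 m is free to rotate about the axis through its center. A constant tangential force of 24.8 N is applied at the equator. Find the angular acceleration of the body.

α ≈ 22.8 rad/s²

I = (2/3)MR² = (2/3)(2.08)(0.784)² = 0.8523 kg·m².
τ = F R = (24.8)(0.784) = 19.44 N·m.
Newton's second law for rotation, τ = Iα, gives α = τ/I = 19.44/0.8523 = 22.81 rad/s².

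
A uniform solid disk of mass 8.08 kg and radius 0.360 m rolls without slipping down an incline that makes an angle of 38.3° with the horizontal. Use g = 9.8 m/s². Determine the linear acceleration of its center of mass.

a ≈ 4.05 m/s²

Translation along the incline: Mg sinθ − f = Ma.
Rotation about the center: fR = Iα with I = ½MR². No-slip gives a = αR, so f = (I/R²)a = (1/2)M a.
Substituting: Mg sinθ = (1 + 0.5000)Ma, so a = g sinθ/(1 + 0.5000) = (9.8) sin 38.3° / 1.500 = 4.049 m/s².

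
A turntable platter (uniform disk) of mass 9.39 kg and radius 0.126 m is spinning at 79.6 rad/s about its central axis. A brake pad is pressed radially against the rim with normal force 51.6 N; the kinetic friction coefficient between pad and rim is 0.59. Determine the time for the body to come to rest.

I = ½MR² = (1/2)(9.39)(0.126)² = 0.07454 kg·m².
Friction force f = μN = (0.59)(51.6) = 30.44 N at the rim; torque magnitude τ = fR = 3.836 N·m, opposing ω.
|α| = τ/I = 3.836/0.07454 = 51.46 rad/s² (deceleration).
0 = ω₀ − |α|t ⇒ t = ω₀/|α| = 79.6/51.46 = 1.547 s.

t ≈ 1.55 s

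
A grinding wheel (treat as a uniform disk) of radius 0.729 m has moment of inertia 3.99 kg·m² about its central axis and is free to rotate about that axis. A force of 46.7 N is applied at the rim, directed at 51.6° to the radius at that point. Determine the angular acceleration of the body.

α ≈ 6.69 rad/s²

Only the tangential component produces torque: τ = F R sinθ = (46.7)(0.729) sin 51.6° = 26.68 N·m.
From τ = Iα: α = 26.68/3.990 = 6.687 rad/s².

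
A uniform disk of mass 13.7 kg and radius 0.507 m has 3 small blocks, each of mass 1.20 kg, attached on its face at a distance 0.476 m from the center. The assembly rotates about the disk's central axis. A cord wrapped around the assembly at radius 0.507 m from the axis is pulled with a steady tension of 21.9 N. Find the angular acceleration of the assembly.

I_disk = ½MR² = ½(13.7)(0.507)² = 1.761 kg·m².
I_blocks = 3·m·r² = 3(1.20)(0.476)² = 0.8157 kg·m².
Total I = 2.576 kg·m².
τ = F r = (21.9)(0.507) = 11.10 N·m.
α = τ/I = 11.10/2.576 = 4.310 rad/s².

α ≈ 4.31 rad/s²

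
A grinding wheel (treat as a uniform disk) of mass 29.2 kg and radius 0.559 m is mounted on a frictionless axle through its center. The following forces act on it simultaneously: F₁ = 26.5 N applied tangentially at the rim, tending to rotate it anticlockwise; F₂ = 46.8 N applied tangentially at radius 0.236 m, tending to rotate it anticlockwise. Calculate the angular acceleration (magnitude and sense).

I = ½MR² = (1/2)(29.2)(0.559)² = 4.562 kg·m².
Taking anticlockwise as positive: τ₁ = +(26.5)(0.559) = +14.81 N·m; τ₂ = +(46.8)(0.236) = +11.04 N·m.
Net torque τ = 25.86 N·m.
α = τ/I = 25.86/4.562 = 5.668 rad/s².

α ≈ 5.67 rad/s², anticlockwise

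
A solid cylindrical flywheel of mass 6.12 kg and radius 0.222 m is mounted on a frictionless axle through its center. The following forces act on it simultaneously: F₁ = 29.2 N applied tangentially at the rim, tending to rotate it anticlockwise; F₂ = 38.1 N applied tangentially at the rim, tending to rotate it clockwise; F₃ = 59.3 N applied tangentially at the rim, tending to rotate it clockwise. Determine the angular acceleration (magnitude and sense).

α ≈ 100 rad/s², clockwise

I = ½MR² = (1/2)(6.12)(0.222)² = 0.1508 kg·m².
Taking anticlockwise as positive: τ₁ = +(29.2)(0.222) = +6.482 N·m; τ₂ = −(38.1)(0.222) = −8.458 N·m; τ₃ = −(59.3)(0.222) = −13.16 N·m.
Net torque τ = -15.14 N·m.
α = τ/I = -15.14/0.1508 = -100.4 rad/s².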